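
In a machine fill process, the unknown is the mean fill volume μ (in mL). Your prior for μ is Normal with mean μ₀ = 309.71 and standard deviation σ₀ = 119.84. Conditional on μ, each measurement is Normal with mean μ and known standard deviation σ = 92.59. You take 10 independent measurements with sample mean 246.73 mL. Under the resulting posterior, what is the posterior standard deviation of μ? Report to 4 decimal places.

For Normal data with known variance σ², a Normal(μ₀, σ₀²) prior on μ is conjugate. Posterior precision = 1/σ₀² + n/σ²; posterior mean is the precision-weighted average of μ₀ and x̄.
σ₀² = 119.84² = 14361.6256, σ² = 92.59² = 8572.9081; σ² + n·σ₀² = 8572.9081 + 10·14361.6256 = 152189.1641.
Posterior precision = 1/σ₀² + n/σ² = 1/14361.6256 + 10/8572.9081 = (σ² + n·σ₀²)/(σ₀²σ²) = 152189.1641/(14361.6256·8572.9081); posterior variance σₙ² = σ₀²σ²/(σ² + n·σ₀²) = 14361.6256·8572.9081/152189.1641 = 808.999098.
Posterior SD = √σₙ² = √(14361.6256·8572.9081/152189.1641) = 28.4429.

28.4429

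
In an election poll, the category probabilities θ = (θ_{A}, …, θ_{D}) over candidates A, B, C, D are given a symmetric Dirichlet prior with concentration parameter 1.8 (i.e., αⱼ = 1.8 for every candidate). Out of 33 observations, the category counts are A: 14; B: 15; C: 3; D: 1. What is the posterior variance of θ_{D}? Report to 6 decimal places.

The Dirichlet prior is conjugate to the Multinomial likelihood: each posterior αⱼ = prior αⱼ + observed count nⱼ.
Posterior concentration: (15.8, 16.8, 4.8, 2.8), total = 40.2.
Var[θ_j] = α_j(Σα−α_j)/((Σα)²(Σα+1)) = 2.8·37.4/(40.2²·41.2) = 0.001573.

0.001573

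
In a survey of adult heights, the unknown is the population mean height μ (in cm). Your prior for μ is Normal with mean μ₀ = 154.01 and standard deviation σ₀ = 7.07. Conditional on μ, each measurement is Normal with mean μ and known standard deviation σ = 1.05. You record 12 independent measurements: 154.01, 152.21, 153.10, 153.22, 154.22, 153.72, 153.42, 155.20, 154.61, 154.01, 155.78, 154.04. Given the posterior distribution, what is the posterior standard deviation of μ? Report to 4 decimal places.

For Normal data with known variance σ², a Normal(μ₀, σ₀²) prior on μ is conjugate. Posterior precision = 1/σ₀² + n/σ²; posterior mean is the precision-weighted average of μ₀ and x̄.
σ₀² = 7.07² = 49.9849, σ² = 1.05² = 1.1025; σ² + n·σ₀² = 1.1025 + 12·49.9849 = 600.9213.
Posterior precision = 1/σ₀² + n/σ² = 1/49.9849 + 12/1.1025 = (σ² + n·σ₀²)/(σ₀²σ²) = 600.9213/(49.9849·1.1025); posterior variance σₙ² = σ₀²σ²/(σ² + n·σ₀²) = 49.9849·1.1025/600.9213 = 0.091706.
Posterior SD = √σₙ² = √(49.9849·1.1025/600.9213) = 0.3028.

0.3028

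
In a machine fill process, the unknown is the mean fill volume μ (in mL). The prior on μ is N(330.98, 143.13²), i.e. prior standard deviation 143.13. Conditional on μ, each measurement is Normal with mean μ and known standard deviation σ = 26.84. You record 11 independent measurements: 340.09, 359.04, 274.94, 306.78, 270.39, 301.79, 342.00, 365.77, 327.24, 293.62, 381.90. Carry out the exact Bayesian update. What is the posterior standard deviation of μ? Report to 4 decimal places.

For Normal data with known variance σ², a Normal(μ₀, σ₀²) prior on μ is conjugate. Posterior precision = 1/σ₀² + n/σ²; posterior mean is the precision-weighted average of μ₀ and x̄.
σ₀² = 143.13² = 20486.1969, σ² = 26.84² = 720.3856; σ² + n·σ₀² = 720.3856 + 11·20486.1969 = 226068.5515.
Posterior precision = 1/σ₀² + n/σ² = 1/20486.1969 + 11/720.3856 = (σ² + n·σ₀²)/(σ₀²σ²) = 226068.5515/(20486.1969·720.3856); posterior variance σₙ² = σ₀²σ²/(σ² + n·σ₀²) = 20486.1969·720.3856/226068.5515 = 65.280912.
Posterior SD = √σₙ² = √(20486.1969·720.3856/226068.5515) = 8.0797.

8.0797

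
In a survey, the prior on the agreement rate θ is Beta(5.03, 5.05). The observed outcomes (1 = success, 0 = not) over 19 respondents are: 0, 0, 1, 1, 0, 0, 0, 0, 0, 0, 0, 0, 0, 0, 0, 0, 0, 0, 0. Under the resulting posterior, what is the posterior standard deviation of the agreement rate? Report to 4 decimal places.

0.0781

The Beta prior is conjugate to a Binomial/Bernoulli likelihood; the update adds successes to α and failures to β.
Posterior: Beta(α+k, β+n−k) = Beta(5.03+2, 5.05+17) = Beta(7.03, 22.05).
Var = αβ/((α+β)²(α+β+1)) = 7.03·22.05/(29.08²·30.08) = 0.00609393; SD = √0.00609393 = 0.0781.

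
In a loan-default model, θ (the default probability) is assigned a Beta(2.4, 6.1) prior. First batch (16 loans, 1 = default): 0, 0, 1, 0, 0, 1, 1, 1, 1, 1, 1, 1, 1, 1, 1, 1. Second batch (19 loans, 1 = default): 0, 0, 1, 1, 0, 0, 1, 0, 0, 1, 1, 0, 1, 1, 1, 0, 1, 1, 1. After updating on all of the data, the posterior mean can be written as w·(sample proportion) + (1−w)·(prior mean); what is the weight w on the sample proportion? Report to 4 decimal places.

The Beta prior is conjugate to a Binomial/Bernoulli likelihood; the update adds successes to α and failures to β.
Total number of loans: n = 16 + 19 = 35.
Posterior mean = (α₀+k)/(α₀+β₀+n) = [n/(α₀+β₀+n)]·(k/n) + [(α₀+β₀)/(α₀+β₀+n)]·α₀/(α₀+β₀), so only n and the prior enter the weight.
The weight on the data is w = n/(α₀+β₀+n) = 35/(2.4+6.1+35) = 35/43.5 = 0.8046.

0.8046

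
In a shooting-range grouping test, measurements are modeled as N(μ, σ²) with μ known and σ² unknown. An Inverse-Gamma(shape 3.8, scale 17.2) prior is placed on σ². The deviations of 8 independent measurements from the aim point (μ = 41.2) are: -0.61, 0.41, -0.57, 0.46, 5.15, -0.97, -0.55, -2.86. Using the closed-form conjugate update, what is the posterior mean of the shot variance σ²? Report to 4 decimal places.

With known mean μ and an Inverse-Gamma(α, β) prior on σ², the Normal likelihood is conjugate: posterior is Inv-Gamma(α + n/2, β + Σ(xᵢ−μ)²/2).
Σ(xᵢ−μ)² = (-0.61)² + (0.41)² + (-0.57)² + (0.46)² + (5.15)² + (-0.97)² + (-0.55)² + (-2.86)² = 37.0222.
Posterior: Inv-Gamma(3.8 + 8/2, 17.2 + 37.0222/2) = Inv-Gamma(7.80, 35.71110).
E[σ²|data] = β/(α−1) = 35.71110/6.80 = 5.2516.

5.2516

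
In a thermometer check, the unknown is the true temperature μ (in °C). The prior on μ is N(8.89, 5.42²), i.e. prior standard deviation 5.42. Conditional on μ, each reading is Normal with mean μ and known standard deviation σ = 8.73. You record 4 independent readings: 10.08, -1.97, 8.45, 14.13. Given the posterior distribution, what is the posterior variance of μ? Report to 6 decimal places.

For Normal data with known variance σ², a Normal(μ₀, σ₀²) prior on μ is conjugate. Posterior precision = 1/σ₀² + n/σ²; posterior mean is the precision-weighted average of μ₀ and x̄.
σ₀² = 5.42² = 29.3764, σ² = 8.73² = 76.2129; σ² + n·σ₀² = 76.2129 + 4·29.3764 = 193.7185.
Posterior precision = 1/σ₀² + n/σ² = 1/29.3764 + 4/76.2129 = (σ² + n·σ₀²)/(σ₀²σ²) = 193.7185/(29.3764·76.2129); posterior variance σₙ² = σ₀²σ²/(σ² + n·σ₀²) = 29.3764·76.2129/193.7185 = 11.557289.

11.557289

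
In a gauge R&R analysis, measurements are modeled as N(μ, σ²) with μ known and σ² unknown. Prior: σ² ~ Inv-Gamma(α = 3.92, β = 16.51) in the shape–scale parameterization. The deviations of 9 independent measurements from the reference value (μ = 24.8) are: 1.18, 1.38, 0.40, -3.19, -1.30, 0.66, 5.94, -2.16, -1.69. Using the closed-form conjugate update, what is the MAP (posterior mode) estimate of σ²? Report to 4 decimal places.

With known mean μ and an Inverse-Gamma(α, β) prior on σ², the Normal likelihood is conjugate: posterior is Inv-Gamma(α + n/2, β + Σ(xᵢ−μ)²/2).
Σ(xᵢ−μ)² = (1.18)² + (1.38)² + (0.40)² + (-3.19)² + (-1.30)² + (0.66)² + (5.94)² + (-2.16)² + (-1.69)² = 58.5638.
Posterior: Inv-Gamma(3.92 + 9/2, 16.51 + 58.5638/2) = Inv-Gamma(8.42, 45.79190).
Mode = β/(α+1) = 45.79190/9.42 = 4.8611.

4.8611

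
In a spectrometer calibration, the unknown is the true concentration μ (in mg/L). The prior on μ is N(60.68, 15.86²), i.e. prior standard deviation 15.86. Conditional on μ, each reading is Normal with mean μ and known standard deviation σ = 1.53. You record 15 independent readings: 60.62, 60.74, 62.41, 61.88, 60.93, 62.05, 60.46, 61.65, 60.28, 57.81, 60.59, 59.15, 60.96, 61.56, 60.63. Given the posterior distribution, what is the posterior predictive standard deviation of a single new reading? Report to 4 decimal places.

1.5801

For Normal data with known variance σ², a Normal(μ₀, σ₀²) prior on μ is conjugate. Posterior precision = 1/σ₀² + n/σ²; posterior mean is the precision-weighted average of μ₀ and x̄.
σ₀² = 15.86² = 251.5396, σ² = 1.53² = 2.3409; σ² + n·σ₀² = 2.3409 + 15·251.5396 = 3775.4349.
Posterior precision = 1/σ₀² + n/σ² = 1/251.5396 + 15/2.3409 = (σ² + n·σ₀²)/(σ₀²σ²) = 3775.4349/(251.5396·2.3409); posterior variance σₙ² = σ₀²σ²/(σ² + n·σ₀²) = 251.5396·2.3409/3775.4349 = 0.155963.
Predictive variance for one new observation = σₙ² + σ² = 251.5396·2.3409/3775.4349 + 2.3409 = σ²·(σ₀² + 3775.4349)/3775.4349 = 2.3409·4026.9745/3775.4349 = 2.496863; SD = √(2.3409·4026.9745/3775.4349) = 1.5801.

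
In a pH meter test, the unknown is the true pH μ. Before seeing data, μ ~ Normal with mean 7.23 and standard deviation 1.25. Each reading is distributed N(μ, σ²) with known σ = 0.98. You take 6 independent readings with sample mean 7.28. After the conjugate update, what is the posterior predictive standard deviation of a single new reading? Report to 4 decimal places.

1.0515

For Normal data with known variance σ², a Normal(μ₀, σ₀²) prior on μ is conjugate. Posterior precision = 1/σ₀² + n/σ²; posterior mean is the precision-weighted average of μ₀ and x̄.
σ₀² = 1.25² = 1.5625, σ² = 0.98² = 0.9604; σ² + n·σ₀² = 0.9604 + 6·1.5625 = 10.3354.
Posterior precision = 1/σ₀² + n/σ² = 1/1.5625 + 6/0.9604 = (σ² + n·σ₀²)/(σ₀²σ²) = 10.3354/(1.5625·0.9604); posterior variance σₙ² = σ₀²σ²/(σ² + n·σ₀²) = 1.5625·0.9604/10.3354 = 0.145193.
Predictive variance for one new observation = σₙ² + σ² = 1.5625·0.9604/10.3354 + 0.9604 = σ²·(σ₀² + 10.3354)/10.3354 = 0.9604·11.8979/10.3354 = 1.105593; SD = √(0.9604·11.8979/10.3354) = 1.0515.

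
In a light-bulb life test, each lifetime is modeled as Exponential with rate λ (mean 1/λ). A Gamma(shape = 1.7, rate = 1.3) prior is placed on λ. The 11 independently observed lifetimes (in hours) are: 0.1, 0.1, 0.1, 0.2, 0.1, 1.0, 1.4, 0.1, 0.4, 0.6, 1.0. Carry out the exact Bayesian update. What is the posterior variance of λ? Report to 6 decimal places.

With a Gamma(shape α, rate β) prior on the exponential rate λ, the posterior after n observations with total T = Σxᵢ is Gamma(α+n, β+T).
Sum of observations T = 5.1 hours; n = 11.
Posterior: Gamma(1.7+11, 1.3+5.1) = Gamma(12.7, 6.4).
Var = α/β² = 0.310059.

0.310059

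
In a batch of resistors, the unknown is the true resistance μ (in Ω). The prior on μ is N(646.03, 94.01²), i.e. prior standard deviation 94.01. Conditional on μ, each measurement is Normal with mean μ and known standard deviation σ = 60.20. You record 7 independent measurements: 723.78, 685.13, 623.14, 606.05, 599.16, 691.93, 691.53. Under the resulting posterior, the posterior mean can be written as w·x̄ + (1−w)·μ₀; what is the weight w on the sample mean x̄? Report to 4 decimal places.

0.9447

For Normal data with known variance σ², a Normal(μ₀, σ₀²) prior on μ is conjugate. Posterior precision = 1/σ₀² + n/σ²; posterior mean is the precision-weighted average of μ₀ and x̄.
σ₀² = 94.01² = 8837.8801, σ² = 60.20² = 3624.04. Prior precision 1/σ₀² = 1/8837.8801; data precision n/σ² = 7/3624.04.
w = (n/σ²)/(1/σ₀² + n/σ²) = n·σ₀²/(σ² + n·σ₀²) = 7·8837.8801/(3624.04 + 7·8837.8801) = 61865.1607/65489.2007 = 0.9447.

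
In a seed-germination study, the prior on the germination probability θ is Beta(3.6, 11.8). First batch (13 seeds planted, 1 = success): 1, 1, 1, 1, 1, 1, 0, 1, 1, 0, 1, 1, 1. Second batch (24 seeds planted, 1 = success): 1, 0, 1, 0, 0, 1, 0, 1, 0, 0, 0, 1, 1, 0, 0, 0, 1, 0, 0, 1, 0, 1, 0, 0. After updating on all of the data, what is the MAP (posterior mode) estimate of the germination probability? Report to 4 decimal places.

The Beta prior is conjugate to a Binomial/Bernoulli likelihood; the update adds successes to α and failures to β.
After batch 1: Beta(3.6+11, 11.8+2) = Beta(14.6, 13.8).
After batch 2: Beta(14.6+9, 13.8+15) = Beta(23.6, 28.8).
Mode of Beta(a,b) for a,b>1 is (a−1)/(a+b−2) = 22.6/50.4 = 0.4484.

0.4484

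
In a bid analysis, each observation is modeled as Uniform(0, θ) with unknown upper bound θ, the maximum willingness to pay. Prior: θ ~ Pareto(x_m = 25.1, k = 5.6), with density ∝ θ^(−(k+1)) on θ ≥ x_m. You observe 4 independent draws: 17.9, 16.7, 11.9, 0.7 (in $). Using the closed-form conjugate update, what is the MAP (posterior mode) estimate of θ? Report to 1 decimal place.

A Pareto(scale x_m, shape k) prior on the upper bound θ of Uniform(0, θ) is conjugate: posterior is Pareto(max(x_m, max xᵢ), k + n).
Sample maximum = 17.9; prior scale x_m = 25.1 → posterior scale = max = 25.1.
Posterior shape = 5.6 + 4 = 9.6.
The Pareto density is decreasing on [x_m, ∞), so the mode is x_m = 25.1.

25.1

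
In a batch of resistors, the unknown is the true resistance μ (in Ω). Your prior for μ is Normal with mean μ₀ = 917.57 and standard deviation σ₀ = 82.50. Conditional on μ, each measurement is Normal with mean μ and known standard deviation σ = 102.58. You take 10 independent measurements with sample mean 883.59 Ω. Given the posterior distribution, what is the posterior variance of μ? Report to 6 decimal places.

For Normal data with known variance σ², a Normal(μ₀, σ₀²) prior on μ is conjugate. Posterior precision = 1/σ₀² + n/σ²; posterior mean is the precision-weighted average of μ₀ and x̄.
σ₀² = 82.50² = 6806.25, σ² = 102.58² = 10522.6564; σ² + n·σ₀² = 10522.6564 + 10·6806.25 = 78585.1564.
Posterior precision = 1/σ₀² + n/σ² = 1/6806.25 + 10/10522.6564 = (σ² + n·σ₀²)/(σ₀²σ²) = 78585.1564/(6806.25·10522.6564); posterior variance σₙ² = σ₀²σ²/(σ² + n·σ₀²) = 6806.25·10522.6564/78585.1564 = 911.365879.

911.365879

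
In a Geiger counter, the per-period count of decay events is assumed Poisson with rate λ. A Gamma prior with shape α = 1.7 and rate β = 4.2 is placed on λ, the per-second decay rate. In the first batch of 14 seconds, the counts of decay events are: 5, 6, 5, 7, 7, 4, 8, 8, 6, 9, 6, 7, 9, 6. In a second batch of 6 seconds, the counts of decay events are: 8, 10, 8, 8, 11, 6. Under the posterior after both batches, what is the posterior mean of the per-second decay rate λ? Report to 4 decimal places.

6.0207

With a Gamma(shape α, rate β) prior, the Poisson likelihood is conjugate: the posterior is Gamma(α + ΣXᵢ, β + n).
Batch 1: sum of counts S = 93 over n = 14 seconds.
After batch 1: Gamma(α+S, β+n) = Gamma(1.7+93, 4.2+14) = Gamma(94.7, 18.2).
Batch 2: sum of counts S = 51 over n = 6 seconds.
After batch 2: Gamma(α+S, β+n) = Gamma(94.7+51, 18.2+6) = Gamma(145.7, 24.2).
Posterior mean = α/β = 145.7/24.2 = 6.0207.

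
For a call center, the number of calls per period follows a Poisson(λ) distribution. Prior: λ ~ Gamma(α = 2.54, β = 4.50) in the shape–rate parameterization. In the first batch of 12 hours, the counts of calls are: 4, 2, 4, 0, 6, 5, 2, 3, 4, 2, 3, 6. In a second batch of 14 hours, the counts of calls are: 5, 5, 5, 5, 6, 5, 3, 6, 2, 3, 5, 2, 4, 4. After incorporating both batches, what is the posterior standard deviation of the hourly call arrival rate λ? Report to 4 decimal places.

With a Gamma(shape α, rate β) prior, the Poisson likelihood is conjugate: the posterior is Gamma(α + ΣXᵢ, β + n).
Batch 1: sum of counts S = 41 over n = 12 hours.
After batch 1: Gamma(α+S, β+n) = Gamma(2.54+41, 4.50+12) = Gamma(43.54, 16.50).
Batch 2: sum of counts S = 60 over n = 14 hours.
After batch 2: Gamma(α+S, β+n) = Gamma(43.54+60, 16.50+14) = Gamma(103.54, 30.50).
SD = √α/β = √103.54/30.50 = 0.3336.

0.3336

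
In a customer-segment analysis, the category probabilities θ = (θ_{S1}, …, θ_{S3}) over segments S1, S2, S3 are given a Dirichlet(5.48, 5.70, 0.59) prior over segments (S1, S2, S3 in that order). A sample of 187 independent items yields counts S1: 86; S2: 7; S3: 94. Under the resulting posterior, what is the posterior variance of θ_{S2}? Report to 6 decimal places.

0.000299

The Dirichlet prior is conjugate to the Multinomial likelihood: each posterior αⱼ = prior αⱼ + observed count nⱼ.
Posterior concentration: (91.48, 12.70, 94.59), total = 198.77.
Var[θ_j] = α_j(Σα−α_j)/((Σα)²(Σα+1)) = 12.70·186.07/(198.77²·199.77) = 0.000299.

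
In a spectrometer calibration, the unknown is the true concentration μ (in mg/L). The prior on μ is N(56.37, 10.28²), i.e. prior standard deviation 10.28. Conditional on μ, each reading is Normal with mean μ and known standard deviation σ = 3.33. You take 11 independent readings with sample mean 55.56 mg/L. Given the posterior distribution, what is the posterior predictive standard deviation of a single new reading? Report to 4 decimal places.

For Normal data with known variance σ², a Normal(μ₀, σ₀²) prior on μ is conjugate. Posterior precision = 1/σ₀² + n/σ²; posterior mean is the precision-weighted average of μ₀ and x̄.
σ₀² = 10.28² = 105.6784, σ² = 3.33² = 11.0889; σ² + n·σ₀² = 11.0889 + 11·105.6784 = 1173.5513.
Posterior precision = 1/σ₀² + n/σ² = 1/105.6784 + 11/11.0889 = (σ² + n·σ₀²)/(σ₀²σ²) = 1173.5513/(105.6784·11.0889); posterior variance σₙ² = σ₀²σ²/(σ² + n·σ₀²) = 105.6784·11.0889/1173.5513 = 0.998556.
Predictive variance for one new observation = σₙ² + σ² = 105.6784·11.0889/1173.5513 + 11.0889 = σ²·(σ₀² + 1173.5513)/1173.5513 = 11.0889·1279.2297/1173.5513 = 12.087456; SD = √(11.0889·1279.2297/1173.5513) = 3.4767.

3.4767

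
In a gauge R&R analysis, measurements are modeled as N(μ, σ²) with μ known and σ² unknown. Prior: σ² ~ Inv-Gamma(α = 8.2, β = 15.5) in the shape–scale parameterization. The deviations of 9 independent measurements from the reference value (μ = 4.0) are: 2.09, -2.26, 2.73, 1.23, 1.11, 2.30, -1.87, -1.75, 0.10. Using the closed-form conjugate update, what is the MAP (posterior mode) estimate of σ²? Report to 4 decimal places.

With known mean μ and an Inverse-Gamma(α, β) prior on σ², the Normal likelihood is conjugate: posterior is Inv-Gamma(α + n/2, β + Σ(xᵢ−μ)²/2).
Σ(xᵢ−μ)² = (2.09)² + (-2.26)² + (2.73)² + (1.23)² + (1.11)² + (2.30)² + (-1.87)² + (-1.75)² + (0.10)² = 31.5330.
Posterior: Inv-Gamma(8.2 + 9/2, 15.5 + 31.5330/2) = Inv-Gamma(12.70, 31.26650).
Mode = β/(α+1) = 31.26650/13.70 = 2.2822.

2.2822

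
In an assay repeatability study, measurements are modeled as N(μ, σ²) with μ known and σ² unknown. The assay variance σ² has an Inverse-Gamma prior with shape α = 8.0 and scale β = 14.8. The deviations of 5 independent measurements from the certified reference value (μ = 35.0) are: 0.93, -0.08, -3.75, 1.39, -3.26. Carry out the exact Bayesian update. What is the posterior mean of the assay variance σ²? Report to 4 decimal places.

3.0049

With known mean μ and an Inverse-Gamma(α, β) prior on σ², the Normal likelihood is conjugate: posterior is Inv-Gamma(α + n/2, β + Σ(xᵢ−μ)²/2).
Σ(xᵢ−μ)² = (0.93)² + (-0.08)² + (-3.75)² + (1.39)² + (-3.26)² = 27.4935.
Posterior: Inv-Gamma(8.0 + 5/2, 14.8 + 27.4935/2) = Inv-Gamma(10.50, 28.54675).
E[σ²|data] = β/(α−1) = 28.54675/9.50 = 3.0049.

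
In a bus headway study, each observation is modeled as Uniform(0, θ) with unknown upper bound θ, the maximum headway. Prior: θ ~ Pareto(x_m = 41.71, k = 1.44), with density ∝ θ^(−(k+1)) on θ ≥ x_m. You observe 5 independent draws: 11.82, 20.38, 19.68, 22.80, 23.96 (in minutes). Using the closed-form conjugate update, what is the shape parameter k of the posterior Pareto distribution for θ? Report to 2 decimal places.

6.44

A Pareto(scale x_m, shape k) prior on the upper bound θ of Uniform(0, θ) is conjugate: posterior is Pareto(max(x_m, max xᵢ), k + n).
Sample maximum = 23.96; prior scale x_m = 41.71 → posterior scale = max = 41.71.
Posterior shape = 1.44 + 5 = 6.44.
Posterior shape k = 6.44.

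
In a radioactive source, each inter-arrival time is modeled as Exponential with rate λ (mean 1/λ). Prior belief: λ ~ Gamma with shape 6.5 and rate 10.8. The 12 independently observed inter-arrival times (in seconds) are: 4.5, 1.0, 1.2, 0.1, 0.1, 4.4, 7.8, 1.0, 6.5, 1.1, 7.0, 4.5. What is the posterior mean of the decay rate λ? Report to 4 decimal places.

0.3700

With a Gamma(shape α, rate β) prior on the exponential rate λ, the posterior after n observations with total T = Σxᵢ is Gamma(α+n, β+T).
Sum of observations T = 39.2 seconds; n = 12.
Posterior: Gamma(6.5+12, 10.8+39.2) = Gamma(18.5, 50.0).
Posterior mean of λ = α/β = 18.5/50.0 = 0.3700.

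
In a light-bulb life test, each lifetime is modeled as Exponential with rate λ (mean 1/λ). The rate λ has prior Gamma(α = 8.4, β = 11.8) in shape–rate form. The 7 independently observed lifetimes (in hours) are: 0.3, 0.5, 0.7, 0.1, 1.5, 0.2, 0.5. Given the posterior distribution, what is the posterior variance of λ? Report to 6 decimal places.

0.063281

With a Gamma(shape α, rate β) prior on the exponential rate λ, the posterior after n observations with total T = Σxᵢ is Gamma(α+n, β+T).
Sum of observations T = 3.8 hours; n = 7.
Posterior: Gamma(8.4+7, 11.8+3.8) = Gamma(15.4, 15.6).
Var = α/β² = 0.063281.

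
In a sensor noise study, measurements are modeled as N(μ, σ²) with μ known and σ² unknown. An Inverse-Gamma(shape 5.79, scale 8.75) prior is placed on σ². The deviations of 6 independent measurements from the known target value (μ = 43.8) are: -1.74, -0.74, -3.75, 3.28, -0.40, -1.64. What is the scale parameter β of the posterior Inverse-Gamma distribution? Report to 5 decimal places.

24.37285

With known mean μ and an Inverse-Gamma(α, β) prior on σ², the Normal likelihood is conjugate: posterior is Inv-Gamma(α + n/2, β + Σ(xᵢ−μ)²/2).
Σ(xᵢ−μ)² = (-1.74)² + (-0.74)² + (-3.75)² + (3.28)² + (-0.40)² + (-1.64)² = 31.2457.
Posterior: Inv-Gamma(5.79 + 6/2, 8.75 + 31.2457/2) = Inv-Gamma(8.79, 24.37285).
Posterior β = 24.37285.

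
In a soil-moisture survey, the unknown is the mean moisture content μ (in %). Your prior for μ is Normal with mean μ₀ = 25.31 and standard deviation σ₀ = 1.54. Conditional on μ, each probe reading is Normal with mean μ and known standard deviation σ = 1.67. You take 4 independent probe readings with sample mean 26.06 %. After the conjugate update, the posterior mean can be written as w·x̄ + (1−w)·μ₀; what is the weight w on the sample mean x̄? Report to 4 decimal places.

0.7728

For Normal data with known variance σ², a Normal(μ₀, σ₀²) prior on μ is conjugate. Posterior precision = 1/σ₀² + n/σ²; posterior mean is the precision-weighted average of μ₀ and x̄.
σ₀² = 1.54² = 2.3716, σ² = 1.67² = 2.7889. Prior precision 1/σ₀² = 1/2.3716; data precision n/σ² = 4/2.7889.
w = (n/σ²)/(1/σ₀² + n/σ²) = n·σ₀²/(σ² + n·σ₀²) = 4·2.3716/(2.7889 + 4·2.3716) = 9.4864/12.2753 = 0.7728.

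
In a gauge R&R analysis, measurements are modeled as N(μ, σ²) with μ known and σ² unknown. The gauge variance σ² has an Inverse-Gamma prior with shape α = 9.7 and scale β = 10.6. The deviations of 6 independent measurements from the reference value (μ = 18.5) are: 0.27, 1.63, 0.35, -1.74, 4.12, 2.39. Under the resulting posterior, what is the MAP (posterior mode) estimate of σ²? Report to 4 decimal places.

1.8163

With known mean μ and an Inverse-Gamma(α, β) prior on σ², the Normal likelihood is conjugate: posterior is Inv-Gamma(α + n/2, β + Σ(xᵢ−μ)²/2).
Σ(xᵢ−μ)² = (0.27)² + (1.63)² + (0.35)² + (-1.74)² + (4.12)² + (2.39)² = 28.5664.
Posterior: Inv-Gamma(9.7 + 6/2, 10.6 + 28.5664/2) = Inv-Gamma(12.70, 24.88320).
Mode = β/(α+1) = 24.88320/13.70 = 1.8163.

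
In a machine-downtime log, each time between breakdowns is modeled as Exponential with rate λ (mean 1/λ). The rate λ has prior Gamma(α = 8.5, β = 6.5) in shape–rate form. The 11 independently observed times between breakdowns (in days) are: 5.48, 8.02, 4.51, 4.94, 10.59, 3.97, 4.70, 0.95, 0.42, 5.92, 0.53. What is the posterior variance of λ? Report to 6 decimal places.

With a Gamma(shape α, rate β) prior on the exponential rate λ, the posterior after n observations with total T = Σxᵢ is Gamma(α+n, β+T).
Sum of observations T = 50.03 days; n = 11.
Posterior: Gamma(8.5+11, 6.5+50.03) = Gamma(19.5, 56.53).
Var = α/β² = 0.006102.

0.006102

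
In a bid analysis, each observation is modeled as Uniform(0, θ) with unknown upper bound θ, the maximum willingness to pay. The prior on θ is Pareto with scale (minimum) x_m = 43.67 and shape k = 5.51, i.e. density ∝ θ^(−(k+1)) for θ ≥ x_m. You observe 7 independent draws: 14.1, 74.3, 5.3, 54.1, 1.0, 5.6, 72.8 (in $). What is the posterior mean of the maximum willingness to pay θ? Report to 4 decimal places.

80.7553

A Pareto(scale x_m, shape k) prior on the upper bound θ of Uniform(0, θ) is conjugate: posterior is Pareto(max(x_m, max xᵢ), k + n).
Sample maximum = 74.3; prior scale x_m = 43.67 → posterior scale = max = 74.30.
Posterior shape = 5.51 + 7 = 12.51.
E[θ|data] = k·x_m/(k−1) = 12.51·74.30/11.51 = 80.7553.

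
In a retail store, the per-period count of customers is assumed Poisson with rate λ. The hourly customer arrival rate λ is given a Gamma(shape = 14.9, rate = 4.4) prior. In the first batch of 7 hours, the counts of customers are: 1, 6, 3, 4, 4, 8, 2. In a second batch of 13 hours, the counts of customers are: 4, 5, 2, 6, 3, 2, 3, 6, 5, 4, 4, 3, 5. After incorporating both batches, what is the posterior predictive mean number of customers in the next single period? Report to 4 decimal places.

With a Gamma(shape α, rate β) prior, the Poisson likelihood is conjugate: the posterior is Gamma(α + ΣXᵢ, β + n).
Batch 1: sum of counts S = 28 over n = 7 hours.
After batch 1: Gamma(α+S, β+n) = Gamma(14.9+28, 4.4+7) = Gamma(42.9, 11.4).
Batch 2: sum of counts S = 52 over n = 13 hours.
After batch 2: Gamma(α+S, β+n) = Gamma(42.9+52, 11.4+13) = Gamma(94.9, 24.4).
The predictive distribution for one future period is NegBinom with mean α/β = 3.8893.

3.8893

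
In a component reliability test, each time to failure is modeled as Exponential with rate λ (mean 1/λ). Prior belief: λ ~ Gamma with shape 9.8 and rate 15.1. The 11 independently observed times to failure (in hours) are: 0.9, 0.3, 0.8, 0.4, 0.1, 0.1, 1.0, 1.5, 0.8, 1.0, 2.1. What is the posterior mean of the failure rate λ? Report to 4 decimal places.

With a Gamma(shape α, rate β) prior on the exponential rate λ, the posterior after n observations with total T = Σxᵢ is Gamma(α+n, β+T).
Sum of observations T = 9.0 hours; n = 11.
Posterior: Gamma(9.8+11, 15.1+9.0) = Gamma(20.8, 24.1).
Posterior mean of λ = α/β = 20.8/24.1 = 0.8631.

0.8631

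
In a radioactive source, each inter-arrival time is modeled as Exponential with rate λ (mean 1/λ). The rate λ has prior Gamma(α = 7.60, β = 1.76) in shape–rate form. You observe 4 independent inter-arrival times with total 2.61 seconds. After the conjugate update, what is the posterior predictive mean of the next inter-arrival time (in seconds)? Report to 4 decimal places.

0.4123

With a Gamma(shape α, rate β) prior on the exponential rate λ, the posterior after n observations with total T = Σxᵢ is Gamma(α+n, β+T).
Posterior: Gamma(7.60+4, 1.76+2.61) = Gamma(11.60, 4.37).
The predictive distribution for the next observation is Lomax; its mean is β/(α−1) = 4.37/10.60 = 0.4123.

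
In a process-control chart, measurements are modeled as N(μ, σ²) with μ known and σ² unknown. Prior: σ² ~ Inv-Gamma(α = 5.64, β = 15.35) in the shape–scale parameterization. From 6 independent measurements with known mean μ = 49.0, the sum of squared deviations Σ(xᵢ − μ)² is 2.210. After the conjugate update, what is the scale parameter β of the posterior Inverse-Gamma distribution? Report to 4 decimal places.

With known mean μ and an Inverse-Gamma(α, β) prior on σ², the Normal likelihood is conjugate: posterior is Inv-Gamma(α + n/2, β + Σ(xᵢ−μ)²/2).
Posterior: Inv-Gamma(5.64 + 6/2, 15.35 + 2.210/2) = Inv-Gamma(8.64, 16.4550).
Posterior β = 16.4550.

16.4550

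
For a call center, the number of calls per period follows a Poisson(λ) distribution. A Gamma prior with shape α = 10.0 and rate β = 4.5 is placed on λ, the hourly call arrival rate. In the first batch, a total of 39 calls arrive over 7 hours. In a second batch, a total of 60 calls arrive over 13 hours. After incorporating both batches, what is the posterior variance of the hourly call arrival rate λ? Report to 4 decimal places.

With a Gamma(shape α, rate β) prior, the Poisson likelihood is conjugate: the posterior is Gamma(α + ΣXᵢ, β + n).
After batch 1: Gamma(α+S, β+n) = Gamma(10.0+39, 4.5+7) = Gamma(49.0, 11.5).
After batch 2: Gamma(α+S, β+n) = Gamma(49.0+60, 11.5+13) = Gamma(109.0, 24.5).
Var = α/β² = 109.0/24.5² = 0.1816.

0.1816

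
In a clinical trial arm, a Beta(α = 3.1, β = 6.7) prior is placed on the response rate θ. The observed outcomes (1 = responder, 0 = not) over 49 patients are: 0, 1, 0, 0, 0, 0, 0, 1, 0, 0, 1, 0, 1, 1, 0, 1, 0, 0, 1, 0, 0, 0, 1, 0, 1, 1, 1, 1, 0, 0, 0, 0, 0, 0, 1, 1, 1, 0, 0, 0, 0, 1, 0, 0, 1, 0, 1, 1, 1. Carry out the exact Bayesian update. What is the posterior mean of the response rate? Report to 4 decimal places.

0.3929

The Beta prior is conjugate to a Binomial/Bernoulli likelihood; the update adds successes to α and failures to β.
Posterior: Beta(α+k, β+n−k) = Beta(3.1+20, 6.7+29) = Beta(23.1, 35.7).
Posterior mean = α/(α+β) = 23.1/58.8 = 0.3929.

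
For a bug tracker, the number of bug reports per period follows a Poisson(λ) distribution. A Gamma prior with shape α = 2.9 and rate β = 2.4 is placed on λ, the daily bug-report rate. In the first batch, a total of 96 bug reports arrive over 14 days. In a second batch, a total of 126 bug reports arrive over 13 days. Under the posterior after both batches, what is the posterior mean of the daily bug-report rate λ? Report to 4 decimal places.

7.6497

With a Gamma(shape α, rate β) prior, the Poisson likelihood is conjugate: the posterior is Gamma(α + ΣXᵢ, β + n).
After batch 1: Gamma(α+S, β+n) = Gamma(2.9+96, 2.4+14) = Gamma(98.9, 16.4).
After batch 2: Gamma(α+S, β+n) = Gamma(98.9+126, 16.4+13) = Gamma(224.9, 29.4).
Posterior mean = α/β = 224.9/29.4 = 7.6497.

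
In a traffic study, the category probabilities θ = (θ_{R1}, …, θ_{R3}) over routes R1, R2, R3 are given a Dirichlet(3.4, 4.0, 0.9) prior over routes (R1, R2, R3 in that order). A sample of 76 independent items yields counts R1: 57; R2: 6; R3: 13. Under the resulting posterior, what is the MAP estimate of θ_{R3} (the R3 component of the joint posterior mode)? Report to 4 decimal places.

0.1587

The Dirichlet prior is conjugate to the Multinomial likelihood: each posterior αⱼ = prior αⱼ + observed count nⱼ.
Posterior concentration: (60.4, 10.0, 13.9), total = 84.3.
Joint mode component: (α_{R3}−1)/(Σα−K) = 12.9/81.3 = 0.1587.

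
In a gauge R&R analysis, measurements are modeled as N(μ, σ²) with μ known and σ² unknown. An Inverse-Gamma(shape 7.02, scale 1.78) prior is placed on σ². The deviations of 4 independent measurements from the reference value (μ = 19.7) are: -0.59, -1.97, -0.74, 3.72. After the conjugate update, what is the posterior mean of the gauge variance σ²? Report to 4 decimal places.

With known mean μ and an Inverse-Gamma(α, β) prior on σ², the Normal likelihood is conjugate: posterior is Inv-Gamma(α + n/2, β + Σ(xᵢ−μ)²/2).
Σ(xᵢ−μ)² = (-0.59)² + (-1.97)² + (-0.74)² + (3.72)² = 18.6150.
Posterior: Inv-Gamma(7.02 + 4/2, 1.78 + 18.6150/2) = Inv-Gamma(9.02, 11.08750).
E[σ²|data] = β/(α−1) = 11.08750/8.02 = 1.3825.

1.3825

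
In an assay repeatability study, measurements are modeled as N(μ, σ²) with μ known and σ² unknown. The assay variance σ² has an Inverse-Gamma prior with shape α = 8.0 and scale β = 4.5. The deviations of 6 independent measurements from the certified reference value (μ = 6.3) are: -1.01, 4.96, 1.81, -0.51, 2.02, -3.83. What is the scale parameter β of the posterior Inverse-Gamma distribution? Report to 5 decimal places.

28.45360

With known mean μ and an Inverse-Gamma(α, β) prior on σ², the Normal likelihood is conjugate: posterior is Inv-Gamma(α + n/2, β + Σ(xᵢ−μ)²/2).
Σ(xᵢ−μ)² = (-1.01)² + (4.96)² + (1.81)² + (-0.51)² + (2.02)² + (-3.83)² = 47.9072.
Posterior: Inv-Gamma(8.0 + 6/2, 4.5 + 47.9072/2) = Inv-Gamma(11.00, 28.45360).
Posterior β = 28.45360.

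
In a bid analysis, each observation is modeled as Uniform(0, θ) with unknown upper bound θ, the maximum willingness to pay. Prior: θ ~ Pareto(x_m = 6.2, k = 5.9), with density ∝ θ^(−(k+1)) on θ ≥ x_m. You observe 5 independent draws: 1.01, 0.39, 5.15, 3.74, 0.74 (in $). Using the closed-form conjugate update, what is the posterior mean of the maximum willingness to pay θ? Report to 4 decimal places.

6.8263

A Pareto(scale x_m, shape k) prior on the upper bound θ of Uniform(0, θ) is conjugate: posterior is Pareto(max(x_m, max xᵢ), k + n).
Sample maximum = 5.15; prior scale x_m = 6.2 → posterior scale = max = 6.20.
Posterior shape = 5.9 + 5 = 10.9.
E[θ|data] = k·x_m/(k−1) = 10.9·6.20/9.9 = 6.8263.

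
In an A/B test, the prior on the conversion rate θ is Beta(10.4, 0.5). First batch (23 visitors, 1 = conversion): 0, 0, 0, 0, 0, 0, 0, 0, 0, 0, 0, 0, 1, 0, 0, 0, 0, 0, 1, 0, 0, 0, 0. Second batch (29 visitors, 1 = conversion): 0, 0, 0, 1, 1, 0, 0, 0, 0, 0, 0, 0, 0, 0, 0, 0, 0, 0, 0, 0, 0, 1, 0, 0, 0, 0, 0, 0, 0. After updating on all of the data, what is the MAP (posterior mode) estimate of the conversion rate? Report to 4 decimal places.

0.2365

The Beta prior is conjugate to a Binomial/Bernoulli likelihood; the update adds successes to α and failures to β.
After batch 1: Beta(10.4+2, 0.5+21) = Beta(12.4, 21.5).
After batch 2: Beta(12.4+3, 21.5+26) = Beta(15.4, 47.5).
Mode of Beta(a,b) for a,b>1 is (a−1)/(a+b−2) = 14.4/60.9 = 0.2365.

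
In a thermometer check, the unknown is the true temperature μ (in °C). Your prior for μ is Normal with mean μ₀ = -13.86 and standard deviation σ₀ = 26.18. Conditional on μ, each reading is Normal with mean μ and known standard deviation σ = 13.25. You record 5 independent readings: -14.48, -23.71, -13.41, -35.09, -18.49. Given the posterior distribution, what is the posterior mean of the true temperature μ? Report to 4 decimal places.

-20.6863

For Normal data with known variance σ², a Normal(μ₀, σ₀²) prior on μ is conjugate. Posterior precision = 1/σ₀² + n/σ²; posterior mean is the precision-weighted average of μ₀ and x̄.
Σxᵢ = (-14.48) + (-23.71) + (-13.41) + (-35.09) + (-18.49) = -105.18, so n·x̄ = -105.18.
σ₀² = 26.18² = 685.3924, σ² = 13.25² = 175.5625; σ² + n·σ₀² = 175.5625 + 5·685.3924 = 3602.5245.
Posterior mean = (μ₀/σ₀² + n·x̄/σ²)/(1/σ₀² + n/σ²) = (σ²·μ₀ + σ₀²·n·x̄)/(σ² + n·σ₀²) = (175.5625·(-13.86) + 685.3924·(-105.18))/3602.5245 = -74522.868882/3602.5245 = -20.6863.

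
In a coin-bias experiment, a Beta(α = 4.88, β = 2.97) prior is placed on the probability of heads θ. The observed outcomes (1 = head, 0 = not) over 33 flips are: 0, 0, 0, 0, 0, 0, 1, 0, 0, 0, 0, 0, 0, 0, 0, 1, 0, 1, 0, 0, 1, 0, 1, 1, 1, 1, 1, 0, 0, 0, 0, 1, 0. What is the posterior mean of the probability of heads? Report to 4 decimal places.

The Beta prior is conjugate to a Binomial/Bernoulli likelihood; the update adds successes to α and failures to β.
Posterior: Beta(α+k, β+n−k) = Beta(4.88+10, 2.97+23) = Beta(14.88, 25.97).
Posterior mean = α/(α+β) = 14.88/40.85 = 0.3643.

0.3643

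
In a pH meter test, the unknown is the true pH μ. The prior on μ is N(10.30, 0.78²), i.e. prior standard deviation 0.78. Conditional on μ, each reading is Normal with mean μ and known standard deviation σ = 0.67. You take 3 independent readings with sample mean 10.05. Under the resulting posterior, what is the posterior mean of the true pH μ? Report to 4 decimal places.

10.0993

For Normal data with known variance σ², a Normal(μ₀, σ₀²) prior on μ is conjugate. Posterior precision = 1/σ₀² + n/σ²; posterior mean is the precision-weighted average of μ₀ and x̄.
n·x̄ = 3·10.05 = 30.15.
σ₀² = 0.78² = 0.6084, σ² = 0.67² = 0.4489; σ² + n·σ₀² = 0.4489 + 3·0.6084 = 2.2741.
Posterior mean = (μ₀/σ₀² + n·x̄/σ²)/(1/σ₀² + n/σ²) = (σ²·μ₀ + σ₀²·n·x̄)/(σ² + n·σ₀²) = (0.4489·10.30 + 0.6084·30.15)/2.2741 = 22.96693/2.2741 = 10.0993.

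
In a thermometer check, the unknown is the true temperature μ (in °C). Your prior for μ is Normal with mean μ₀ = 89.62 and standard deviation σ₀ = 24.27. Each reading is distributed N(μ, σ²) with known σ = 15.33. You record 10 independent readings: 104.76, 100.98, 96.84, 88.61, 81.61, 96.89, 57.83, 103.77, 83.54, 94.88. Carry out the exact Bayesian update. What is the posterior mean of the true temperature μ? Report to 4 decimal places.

90.9192

For Normal data with known variance σ², a Normal(μ₀, σ₀²) prior on μ is conjugate. Posterior precision = 1/σ₀² + n/σ²; posterior mean is the precision-weighted average of μ₀ and x̄.
Σxᵢ = 104.76 + 100.98 + 96.84 + 88.61 + 81.61 + 96.89 + 57.83 + 103.77 + 83.54 + 94.88 = 909.71, so n·x̄ = 909.71.
σ₀² = 24.27² = 589.0329, σ² = 15.33² = 235.0089; σ² + n·σ₀² = 235.0089 + 10·589.0329 = 6125.3379.
Posterior mean = (μ₀/σ₀² + n·x̄/σ²)/(1/σ₀² + n/σ²) = (σ²·μ₀ + σ₀²·n·x̄)/(σ² + n·σ₀²) = (235.0089·89.62 + 589.0329·909.71)/6125.3379 = 556910.617077/6125.3379 = 90.9192.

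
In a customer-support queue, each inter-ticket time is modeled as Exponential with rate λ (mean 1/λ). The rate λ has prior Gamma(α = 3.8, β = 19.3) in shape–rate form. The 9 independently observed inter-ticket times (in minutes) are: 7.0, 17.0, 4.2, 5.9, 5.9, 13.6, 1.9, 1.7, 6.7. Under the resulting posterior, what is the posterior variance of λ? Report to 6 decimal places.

0.001849

With a Gamma(shape α, rate β) prior on the exponential rate λ, the posterior after n observations with total T = Σxᵢ is Gamma(α+n, β+T).
Sum of observations T = 63.9 minutes; n = 9.
Posterior: Gamma(3.8+9, 19.3+63.9) = Gamma(12.8, 83.2).
Var = α/β² = 0.001849.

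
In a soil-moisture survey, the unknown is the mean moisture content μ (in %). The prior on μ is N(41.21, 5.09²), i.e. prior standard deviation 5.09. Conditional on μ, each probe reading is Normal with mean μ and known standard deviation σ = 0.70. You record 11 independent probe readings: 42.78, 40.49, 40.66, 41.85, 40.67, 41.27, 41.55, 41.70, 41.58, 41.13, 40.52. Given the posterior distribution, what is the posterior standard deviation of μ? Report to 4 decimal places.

For Normal data with known variance σ², a Normal(μ₀, σ₀²) prior on μ is conjugate. Posterior precision = 1/σ₀² + n/σ²; posterior mean is the precision-weighted average of μ₀ and x̄.
σ₀² = 5.09² = 25.9081, σ² = 0.70² = 0.49; σ² + n·σ₀² = 0.49 + 11·25.9081 = 285.4791.
Posterior precision = 1/σ₀² + n/σ² = 1/25.9081 + 11/0.49 = (σ² + n·σ₀²)/(σ₀²σ²) = 285.4791/(25.9081·0.49); posterior variance σₙ² = σ₀²σ²/(σ² + n·σ₀²) = 25.9081·0.49/285.4791 = 0.044469.
Posterior SD = √σₙ² = √(25.9081·0.49/285.4791) = 0.2109.

0.2109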